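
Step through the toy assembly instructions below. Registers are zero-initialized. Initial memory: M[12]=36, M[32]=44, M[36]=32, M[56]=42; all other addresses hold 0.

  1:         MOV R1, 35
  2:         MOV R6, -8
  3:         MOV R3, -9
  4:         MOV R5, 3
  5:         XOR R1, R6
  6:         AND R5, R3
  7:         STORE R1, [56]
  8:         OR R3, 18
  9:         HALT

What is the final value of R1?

R1=35
R6=-8
R3=-9
R5=3
R1=35^(-8)=-37
R5=3&(-9)=3
STORE R1, [56] → M[56]=-37
R3=(-9)|18=-9
halt.

-37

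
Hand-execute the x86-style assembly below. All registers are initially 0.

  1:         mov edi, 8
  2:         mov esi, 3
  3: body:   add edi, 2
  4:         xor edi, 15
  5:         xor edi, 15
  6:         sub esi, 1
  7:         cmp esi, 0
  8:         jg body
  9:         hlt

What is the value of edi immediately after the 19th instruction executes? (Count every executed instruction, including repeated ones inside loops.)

mov edi, 8 → edi=8
mov esi, 3 → esi=3
add edi, 2 → edi=8+2=10
xor edi, 15 → edi=10^15=5
xor edi, 15 → edi=5^15=10
sub esi, 1 → esi=3-1=2
cmp esi, 0  (cmp 2,0)
jg body: taken
add edi, 2 → edi=10+2=12
xor edi, 15 → edi=12^15=3
xor edi, 15 → edi=3^15=12
sub esi, 1 → esi=2-1=1
cmp esi, 0  (cmp 1,0)
jg body: taken
add edi, 2 → edi=12+2=14
xor edi, 15 → edi=14^15=1
xor edi, 15 → edi=1^15=14
sub esi, 1 → esi=1-1=0
cmp esi, 0  (cmp 0,0)
After step 19: edi = 14.

14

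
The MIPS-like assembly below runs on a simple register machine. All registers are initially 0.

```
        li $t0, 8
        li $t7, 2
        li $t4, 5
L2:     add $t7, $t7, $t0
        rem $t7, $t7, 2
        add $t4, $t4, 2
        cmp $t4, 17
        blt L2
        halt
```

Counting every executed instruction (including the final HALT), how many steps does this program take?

after li $t0, 8: $t0=8
after li $t7, 2: $t7=2
after li $t4, 5: $t4=5
after add $t7, $t7, $t0: $t7=2+8=10
after rem $t7, $t7, 2: $t7=10%2=0
after add $t4, $t4, 2: $t4=5+2=7
cmp $t4, 17  (cmp 7,17)
blt L2: taken
after add $t7, $t7, $t0: $t7=0+8=8
after rem $t7, $t7, 2: $t7=8%2=0
after add $t4, $t4, 2: $t4=7+2=9
cmp $t4, 17  (cmp 9,17)
blt L2: taken
after add $t7, $t7, $t0: $t7=0+8=8
after rem $t7, $t7, 2: $t7=8%2=0
after add $t4, $t4, 2: $t4=9+2=11
cmp $t4, 17  (cmp 11,17)
blt L2: taken
after add $t7, $t7, $t0: $t7=0+8=8
after rem $t7, $t7, 2: $t7=8%2=0
after add $t4, $t4, 2: $t4=11+2=13
cmp $t4, 17  (cmp 13,17)
blt L2: taken
after add $t7, $t7, $t0: $t7=0+8=8
after rem $t7, $t7, 2: $t7=8%2=0
after add $t4, $t4, 2: $t4=13+2=15
cmp $t4, 17  (cmp 15,17)
blt L2: taken
after add $t7, $t7, $t0: $t7=0+8=8
after rem $t7, $t7, 2: $t7=8%2=0
after add $t4, $t4, 2: $t4=15+2=17
cmp $t4, 17  (cmp 17,17)
blt L2: not taken
halt.
Total executed instructions: 34.

34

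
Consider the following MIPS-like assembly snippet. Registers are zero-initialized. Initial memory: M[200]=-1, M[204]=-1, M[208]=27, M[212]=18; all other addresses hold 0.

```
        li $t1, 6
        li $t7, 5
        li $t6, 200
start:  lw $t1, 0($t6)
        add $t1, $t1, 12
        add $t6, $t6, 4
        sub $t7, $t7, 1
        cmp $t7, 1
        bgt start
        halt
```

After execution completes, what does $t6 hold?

216

li $t1, 6 → $t1=6
li $t7, 5 → $t7=5
li $t6, 200 → $t6=200
lw $t1, 0($t6) → $t1=M[200]=-1
add $t1, $t1, 12 → $t1=(-1)+12=11
add $t6, $t6, 4 → $t6=200+4=204
sub $t7, $t7, 1 → $t7=5-1=4
cmp $t7, 1  (cmp 4,1)
bgt start: taken
lw $t1, 0($t6) → $t1=M[204]=-1
add $t1, $t1, 12 → $t1=(-1)+12=11
add $t6, $t6, 4 → $t6=204+4=208
sub $t7, $t7, 1 → $t7=4-1=3
cmp $t7, 1  (cmp 3,1)
bgt start: taken
lw $t1, 0($t6) → $t1=M[208]=27
add $t1, $t1, 12 → $t1=27+12=39
add $t6, $t6, 4 → $t6=208+4=212
sub $t7, $t7, 1 → $t7=3-1=2
cmp $t7, 1  (cmp 2,1)
bgt start: taken
lw $t1, 0($t6) → $t1=M[212]=18
add $t1, $t1, 12 → $t1=18+12=30
add $t6, $t6, 4 → $t6=212+4=216
sub $t7, $t7, 1 → $t7=2-1=1
cmp $t7, 1  (cmp 1,1)
bgt start: not taken
halt.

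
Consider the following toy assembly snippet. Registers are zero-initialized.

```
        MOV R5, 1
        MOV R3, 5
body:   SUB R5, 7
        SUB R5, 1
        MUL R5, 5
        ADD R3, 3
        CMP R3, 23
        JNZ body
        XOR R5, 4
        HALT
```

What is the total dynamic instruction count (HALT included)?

after MOV R5, 1: R5=1
after MOV R3, 5: R3=5
after SUB R5, 7: R5=1-7=-6
after SUB R5, 1: R5=(-6)-1=-7
after MUL R5, 5: R5=(-7)*5=-35
after ADD R3, 3: R3=5+3=8
CMP R3, 23  (cmp 8,23)
JNZ body: taken
after SUB R5, 7: R5=(-35)-7=-42
after SUB R5, 1: R5=(-42)-1=-43
after MUL R5, 5: R5=(-43)*5=-215
after ADD R3, 3: R3=8+3=11
CMP R3, 23  (cmp 11,23)
JNZ body: taken
after SUB R5, 7: R5=(-215)-7=-222
after SUB R5, 1: R5=(-222)-1=-223
after MUL R5, 5: R5=(-223)*5=-1115
after ADD R3, 3: R3=11+3=14
CMP R3, 23  (cmp 14,23)
JNZ body: taken
after SUB R5, 7: R5=(-1115)-7=-1122
after SUB R5, 1: R5=(-1122)-1=-1123
after MUL R5, 5: R5=(-1123)*5=-5615
after ADD R3, 3: R3=14+3=17
CMP R3, 23  (cmp 17,23)
JNZ body: taken
after SUB R5, 7: R5=(-5615)-7=-5622
after SUB R5, 1: R5=(-5622)-1=-5623
after MUL R5, 5: R5=(-5623)*5=-28115
after ADD R3, 3: R3=17+3=20
CMP R3, 23  (cmp 20,23)
JNZ body: taken
after SUB R5, 7: R5=(-28115)-7=-28122
after SUB R5, 1: R5=(-28122)-1=-28123
after MUL R5, 5: R5=(-28123)*5=-140615
after ADD R3, 3: R3=20+3=23
CMP R3, 23  (cmp 23,23)
JNZ body: not taken
after XOR R5, 4: R5=(-140615)^4=-140611
halt.
Total executed instructions: 40.

40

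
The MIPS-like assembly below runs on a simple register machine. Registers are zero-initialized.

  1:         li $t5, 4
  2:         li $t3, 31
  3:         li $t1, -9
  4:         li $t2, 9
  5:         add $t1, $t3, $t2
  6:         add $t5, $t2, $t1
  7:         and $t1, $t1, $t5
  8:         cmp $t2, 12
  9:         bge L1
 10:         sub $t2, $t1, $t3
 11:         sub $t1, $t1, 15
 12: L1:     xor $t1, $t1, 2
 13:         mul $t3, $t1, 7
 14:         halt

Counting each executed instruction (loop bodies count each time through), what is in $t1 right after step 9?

32

li $t5, 4 → $t5=4
li $t3, 31 → $t3=31
li $t1, -9 → $t1=-9
li $t2, 9 → $t2=9
add $t1, $t3, $t2 → $t1=31+9=40
add $t5, $t2, $t1 → $t5=9+40=49
and $t1, $t1, $t5 → $t1=40&49=32
cmp $t2, 12  (cmp 9,12)
bge L1: not taken
After step 9: $t1 = 32.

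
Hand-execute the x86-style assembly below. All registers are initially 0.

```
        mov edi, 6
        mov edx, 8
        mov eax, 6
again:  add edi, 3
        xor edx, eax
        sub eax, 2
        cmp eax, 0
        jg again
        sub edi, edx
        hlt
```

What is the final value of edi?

after mov edi, 6: edi=6
after mov edx, 8: edx=8
after mov eax, 6: eax=6
after add edi, 3: edi=6+3=9
after xor edx, eax: edx=8^6=14
after sub eax, 2: eax=6-2=4
cmp eax, 0  (cmp 4,0)
jg again: taken
after add edi, 3: edi=9+3=12
after xor edx, eax: edx=14^4=10
after sub eax, 2: eax=4-2=2
cmp eax, 0  (cmp 2,0)
jg again: taken
after add edi, 3: edi=12+3=15
after xor edx, eax: edx=10^2=8
after sub eax, 2: eax=2-2=0
cmp eax, 0  (cmp 0,0)
jg again: not taken
after sub edi, edx: edi=15-8=7
halt.

7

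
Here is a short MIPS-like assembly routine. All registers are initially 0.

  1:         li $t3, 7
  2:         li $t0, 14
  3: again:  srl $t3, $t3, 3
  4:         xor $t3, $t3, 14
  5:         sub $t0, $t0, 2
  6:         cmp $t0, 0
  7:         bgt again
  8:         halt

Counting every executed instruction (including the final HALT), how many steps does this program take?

38

li $t3, 7 → $t3=7
li $t0, 14 → $t0=14
srl $t3, $t3, 3 → $t3=7>>3=0
xor $t3, $t3, 14 → $t3=0^14=14
sub $t0, $t0, 2 → $t0=14-2=12
cmp $t0, 0  (cmp 12,0)
bgt again: taken
srl $t3, $t3, 3 → $t3=14>>3=1
xor $t3, $t3, 14 → $t3=1^14=15
sub $t0, $t0, 2 → $t0=12-2=10
cmp $t0, 0  (cmp 10,0)
bgt again: taken
srl $t3, $t3, 3 → $t3=15>>3=1
xor $t3, $t3, 14 → $t3=1^14=15
sub $t0, $t0, 2 → $t0=10-2=8
cmp $t0, 0  (cmp 8,0)
bgt again: taken
srl $t3, $t3, 3 → $t3=15>>3=1
xor $t3, $t3, 14 → $t3=1^14=15
sub $t0, $t0, 2 → $t0=8-2=6
cmp $t0, 0  (cmp 6,0)
bgt again: taken
srl $t3, $t3, 3 → $t3=15>>3=1
xor $t3, $t3, 14 → $t3=1^14=15
sub $t0, $t0, 2 → $t0=6-2=4
cmp $t0, 0  (cmp 4,0)
bgt again: taken
srl $t3, $t3, 3 → $t3=15>>3=1
xor $t3, $t3, 14 → $t3=1^14=15
sub $t0, $t0, 2 → $t0=4-2=2
cmp $t0, 0  (cmp 2,0)
bgt again: taken
srl $t3, $t3, 3 → $t3=15>>3=1
xor $t3, $t3, 14 → $t3=1^14=15
sub $t0, $t0, 2 → $t0=2-2=0
cmp $t0, 0  (cmp 0,0)
bgt again: not taken
halt.
Total executed instructions: 38.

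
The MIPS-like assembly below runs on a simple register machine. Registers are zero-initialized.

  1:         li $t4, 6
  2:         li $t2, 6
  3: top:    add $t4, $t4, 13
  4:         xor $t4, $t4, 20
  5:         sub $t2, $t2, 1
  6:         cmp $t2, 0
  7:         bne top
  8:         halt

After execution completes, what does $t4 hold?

44

$t4=6
$t2=6
$t4=6+13=19
$t4=19^20=7
$t2=6-1=5
cmp $t2, 0  (cmp 5,0)
bne top: taken
$t4=7+13=20
$t4=20^20=0
$t2=5-1=4
cmp $t2, 0  (cmp 4,0)
bne top: taken
$t4=0+13=13
$t4=13^20=25
$t2=4-1=3
cmp $t2, 0  (cmp 3,0)
bne top: taken
$t4=25+13=38
$t4=38^20=50
$t2=3-1=2
cmp $t2, 0  (cmp 2,0)
bne top: taken
$t4=50+13=63
$t4=63^20=43
$t2=2-1=1
cmp $t2, 0  (cmp 1,0)
bne top: taken
$t4=43+13=56
$t4=56^20=44
$t2=1-1=0
cmp $t2, 0  (cmp 0,0)
bne top: not taken
halt.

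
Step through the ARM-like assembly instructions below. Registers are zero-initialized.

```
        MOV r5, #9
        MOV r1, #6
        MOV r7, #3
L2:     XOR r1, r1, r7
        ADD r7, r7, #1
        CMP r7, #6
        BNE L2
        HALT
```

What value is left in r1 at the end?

4

r5=9
r1=6
r7=3
r1=6^3=5
r7=3+1=4
CMP r7, #6  (cmp 4,6)
BNE L2: taken
r1=5^4=1
r7=4+1=5
CMP r7, #6  (cmp 5,6)
BNE L2: taken
r1=1^5=4
r7=5+1=6
CMP r7, #6  (cmp 6,6)
BNE L2: not taken
halt.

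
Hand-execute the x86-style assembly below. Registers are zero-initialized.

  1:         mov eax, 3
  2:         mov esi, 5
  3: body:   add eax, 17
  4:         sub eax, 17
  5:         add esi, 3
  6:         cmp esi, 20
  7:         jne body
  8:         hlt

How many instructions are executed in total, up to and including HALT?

after mov eax, 3: eax=3
after mov esi, 5: esi=5
after add eax, 17: eax=3+17=20
after sub eax, 17: eax=20-17=3
after add esi, 3: esi=5+3=8
cmp esi, 20  (cmp 8,20)
jne body: taken
after add eax, 17: eax=3+17=20
after sub eax, 17: eax=20-17=3
after add esi, 3: esi=8+3=11
cmp esi, 20  (cmp 11,20)
jne body: taken
after add eax, 17: eax=3+17=20
after sub eax, 17: eax=20-17=3
after add esi, 3: esi=11+3=14
cmp esi, 20  (cmp 14,20)
jne body: taken
after add eax, 17: eax=3+17=20
after sub eax, 17: eax=20-17=3
after add esi, 3: esi=14+3=17
cmp esi, 20  (cmp 17,20)
jne body: taken
after add eax, 17: eax=3+17=20
after sub eax, 17: eax=20-17=3
after add esi, 3: esi=17+3=20
cmp esi, 20  (cmp 20,20)
jne body: not taken
halt.
Total executed instructions: 28.

28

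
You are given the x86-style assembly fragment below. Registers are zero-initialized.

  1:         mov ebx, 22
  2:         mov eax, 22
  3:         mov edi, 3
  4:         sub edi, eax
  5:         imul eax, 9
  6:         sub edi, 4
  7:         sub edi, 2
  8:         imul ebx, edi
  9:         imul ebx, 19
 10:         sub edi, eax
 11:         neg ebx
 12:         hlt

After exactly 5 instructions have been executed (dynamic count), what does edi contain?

-19

mov ebx, 22 → ebx=22
mov eax, 22 → eax=22
mov edi, 3 → edi=3
sub edi, eax → edi=3-22=-19
imul eax, 9 → eax=22*9=198
After step 5: edi = -19.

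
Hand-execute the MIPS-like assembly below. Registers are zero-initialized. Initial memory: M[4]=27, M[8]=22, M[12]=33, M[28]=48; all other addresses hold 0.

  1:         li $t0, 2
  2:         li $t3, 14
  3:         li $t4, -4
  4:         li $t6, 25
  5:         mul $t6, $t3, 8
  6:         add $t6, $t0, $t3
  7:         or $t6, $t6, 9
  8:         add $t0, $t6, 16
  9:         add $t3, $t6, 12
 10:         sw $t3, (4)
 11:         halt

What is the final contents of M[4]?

37

$t0=2
$t3=14
$t4=-4
$t6=25
$t6=14*8=112
$t6=2+14=16
$t6=16|9=25
$t0=25+16=41
$t3=25+12=37
sw $t3, (4) → M[4]=37
halt.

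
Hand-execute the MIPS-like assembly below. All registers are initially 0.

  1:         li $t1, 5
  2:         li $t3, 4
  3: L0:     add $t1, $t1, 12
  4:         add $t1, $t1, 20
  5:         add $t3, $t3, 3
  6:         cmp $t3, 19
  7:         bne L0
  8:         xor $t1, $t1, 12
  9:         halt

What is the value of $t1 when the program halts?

after li $t1, 5: $t1=5
after li $t3, 4: $t3=4
after add $t1, $t1, 12: $t1=5+12=17
after add $t1, $t1, 20: $t1=17+20=37
after add $t3, $t3, 3: $t3=4+3=7
cmp $t3, 19  (cmp 7,19)
bne L0: taken
after add $t1, $t1, 12: $t1=37+12=49
after add $t1, $t1, 20: $t1=49+20=69
after add $t3, $t3, 3: $t3=7+3=10
cmp $t3, 19  (cmp 10,19)
bne L0: taken
after add $t1, $t1, 12: $t1=69+12=81
after add $t1, $t1, 20: $t1=81+20=101
after add $t3, $t3, 3: $t3=10+3=13
cmp $t3, 19  (cmp 13,19)
bne L0: taken
after add $t1, $t1, 12: $t1=101+12=113
after add $t1, $t1, 20: $t1=113+20=133
after add $t3, $t3, 3: $t3=13+3=16
cmp $t3, 19  (cmp 16,19)
bne L0: taken
after add $t1, $t1, 12: $t1=133+12=145
after add $t1, $t1, 20: $t1=145+20=165
after add $t3, $t3, 3: $t3=16+3=19
cmp $t3, 19  (cmp 19,19)
bne L0: not taken
after xor $t1, $t1, 12: $t1=165^12=169
halt.

169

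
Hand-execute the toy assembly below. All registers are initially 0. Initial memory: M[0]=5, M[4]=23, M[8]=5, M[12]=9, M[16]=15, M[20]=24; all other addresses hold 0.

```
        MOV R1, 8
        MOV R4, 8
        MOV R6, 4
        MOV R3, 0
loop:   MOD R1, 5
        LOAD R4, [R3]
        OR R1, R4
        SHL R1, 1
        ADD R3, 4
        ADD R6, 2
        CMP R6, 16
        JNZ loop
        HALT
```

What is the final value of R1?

after MOV R1, 8: R1=8
after MOV R4, 8: R4=8
after MOV R6, 4: R6=4
after MOV R3, 0: R3=0
after MOD R1, 5: R1=8%5=3
after LOAD R4, [R3]: R4=M[0]=5
after OR R1, R4: R1=3|5=7
after SHL R1, 1: R1=7<<1=14
after ADD R3, 4: R3=0+4=4
after ADD R6, 2: R6=4+2=6
CMP R6, 16  (cmp 6,16)
JNZ loop: taken
after MOD R1, 5: R1=14%5=4
after LOAD R4, [R3]: R4=M[4]=23
after OR R1, R4: R1=4|23=23
after SHL R1, 1: R1=23<<1=46
after ADD R3, 4: R3=4+4=8
after ADD R6, 2: R6=6+2=8
CMP R6, 16  (cmp 8,16)
JNZ loop: taken
after MOD R1, 5: R1=46%5=1
after LOAD R4, [R3]: R4=M[8]=5
after OR R1, R4: R1=1|5=5
after SHL R1, 1: R1=5<<1=10
after ADD R3, 4: R3=8+4=12
after ADD R6, 2: R6=8+2=10
CMP R6, 16  (cmp 10,16)
JNZ loop: taken
after MOD R1, 5: R1=10%5=0
after LOAD R4, [R3]: R4=M[12]=9
after OR R1, R4: R1=0|9=9
after SHL R1, 1: R1=9<<1=18
after ADD R3, 4: R3=12+4=16
after ADD R6, 2: R6=10+2=12
CMP R6, 16  (cmp 12,16)
JNZ loop: taken
after MOD R1, 5: R1=18%5=3
after LOAD R4, [R3]: R4=M[16]=15
after OR R1, R4: R1=3|15=15
after SHL R1, 1: R1=15<<1=30
after ADD R3, 4: R3=16+4=20
after ADD R6, 2: R6=12+2=14
CMP R6, 16  (cmp 14,16)
JNZ loop: taken
after MOD R1, 5: R1=30%5=0
after LOAD R4, [R3]: R4=M[20]=24
after OR R1, R4: R1=0|24=24
after SHL R1, 1: R1=24<<1=48
after ADD R3, 4: R3=20+4=24
after ADD R6, 2: R6=14+2=16
CMP R6, 16  (cmp 16,16)
JNZ loop: not taken
halt.

48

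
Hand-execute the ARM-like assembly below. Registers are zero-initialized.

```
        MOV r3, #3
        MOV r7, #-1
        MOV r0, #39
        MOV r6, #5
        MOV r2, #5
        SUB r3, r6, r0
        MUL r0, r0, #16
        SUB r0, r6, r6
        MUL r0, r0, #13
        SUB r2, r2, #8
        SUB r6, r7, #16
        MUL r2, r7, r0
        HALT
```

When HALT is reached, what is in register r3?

r3=3
r7=-1
r0=39
r6=5
r2=5
r3=5-39=-34
r0=39*16=624
r0=5-5=0
r0=0*13=0
r2=5-8=-3
r6=(-1)-16=-17
r2=(-1)*0=0
halt.

-34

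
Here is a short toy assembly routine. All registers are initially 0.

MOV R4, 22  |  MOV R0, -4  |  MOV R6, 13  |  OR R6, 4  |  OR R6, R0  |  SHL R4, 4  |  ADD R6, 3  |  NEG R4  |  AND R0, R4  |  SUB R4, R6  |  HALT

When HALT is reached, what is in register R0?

MOV R4, 22 → R4=22
MOV R0, -4 → R0=-4
MOV R6, 13 → R6=13
OR R6, 4 → R6=13|4=13
OR R6, R0 → R6=13|(-4)=-3
SHL R4, 4 → R4=22<<4=352
ADD R6, 3 → R6=(-3)+3=0
NEG R4 → R4=-(352)=-352
AND R0, R4 → R0=(-4)&(-352)=-352
SUB R4, R6 → R4=(-352)-0=-352
halt.

-352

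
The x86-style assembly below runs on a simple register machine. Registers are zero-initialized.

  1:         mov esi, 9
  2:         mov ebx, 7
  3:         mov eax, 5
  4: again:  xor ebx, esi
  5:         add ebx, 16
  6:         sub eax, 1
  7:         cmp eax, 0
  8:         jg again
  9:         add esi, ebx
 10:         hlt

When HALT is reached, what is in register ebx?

94

after mov esi, 9: esi=9
after mov ebx, 7: ebx=7
after mov eax, 5: eax=5
after xor ebx, esi: ebx=7^9=14
after add ebx, 16: ebx=14+16=30
after sub eax, 1: eax=5-1=4
cmp eax, 0  (cmp 4,0)
jg again: taken
after xor ebx, esi: ebx=30^9=23
after add ebx, 16: ebx=23+16=39
after sub eax, 1: eax=4-1=3
cmp eax, 0  (cmp 3,0)
jg again: taken
after xor ebx, esi: ebx=39^9=46
after add ebx, 16: ebx=46+16=62
after sub eax, 1: eax=3-1=2
cmp eax, 0  (cmp 2,0)
jg again: taken
after xor ebx, esi: ebx=62^9=55
after add ebx, 16: ebx=55+16=71
after sub eax, 1: eax=2-1=1
cmp eax, 0  (cmp 1,0)
jg again: taken
after xor ebx, esi: ebx=71^9=78
after add ebx, 16: ebx=78+16=94
after sub eax, 1: eax=1-1=0
cmp eax, 0  (cmp 0,0)
jg again: not taken
after add esi, ebx: esi=9+94=103
halt.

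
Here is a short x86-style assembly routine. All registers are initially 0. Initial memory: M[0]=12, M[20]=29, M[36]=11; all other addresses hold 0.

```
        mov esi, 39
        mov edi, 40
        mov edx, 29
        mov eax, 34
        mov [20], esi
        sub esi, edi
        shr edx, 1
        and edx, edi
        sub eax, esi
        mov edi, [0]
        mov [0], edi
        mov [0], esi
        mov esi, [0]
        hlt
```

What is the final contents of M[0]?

esi=39
edi=40
edx=29
eax=34
mov [20], esi → M[20]=39
esi=39-40=-1
edx=29>>1=14
edx=14&40=8
eax=34-(-1)=35
edi=M[0]=12
mov [0], edi → M[0]=12
mov [0], esi → M[0]=-1
esi=M[0]=-1
halt.

-1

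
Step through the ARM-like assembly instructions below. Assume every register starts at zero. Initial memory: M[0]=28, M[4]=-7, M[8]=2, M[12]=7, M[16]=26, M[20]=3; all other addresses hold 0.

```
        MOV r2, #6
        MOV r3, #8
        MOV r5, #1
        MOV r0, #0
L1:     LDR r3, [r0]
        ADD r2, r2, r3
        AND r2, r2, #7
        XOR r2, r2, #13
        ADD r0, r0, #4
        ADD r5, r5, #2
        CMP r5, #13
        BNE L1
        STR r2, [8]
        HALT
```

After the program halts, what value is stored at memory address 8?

MOV r2, #6 → r2=6
MOV r3, #8 → r3=8
MOV r5, #1 → r5=1
MOV r0, #0 → r0=0
LDR r3, [r0] → r3=M[0]=28
ADD r2, r2, r3 → r2=6+28=34
AND r2, r2, #7 → r2=34&7=2
XOR r2, r2, #13 → r2=2^13=15
ADD r0, r0, #4 → r0=0+4=4
ADD r5, r5, #2 → r5=1+2=3
CMP r5, #13  (cmp 3,13)
BNE L1: taken
LDR r3, [r0] → r3=M[4]=-7
ADD r2, r2, r3 → r2=15+(-7)=8
AND r2, r2, #7 → r2=8&7=0
XOR r2, r2, #13 → r2=0^13=13
ADD r0, r0, #4 → r0=4+4=8
ADD r5, r5, #2 → r5=3+2=5
CMP r5, #13  (cmp 5,13)
BNE L1: taken
LDR r3, [r0] → r3=M[8]=2
ADD r2, r2, r3 → r2=13+2=15
AND r2, r2, #7 → r2=15&7=7
XOR r2, r2, #13 → r2=7^13=10
ADD r0, r0, #4 → r0=8+4=12
ADD r5, r5, #2 → r5=5+2=7
CMP r5, #13  (cmp 7,13)
BNE L1: taken
LDR r3, [r0] → r3=M[12]=7
ADD r2, r2, r3 → r2=10+7=17
AND r2, r2, #7 → r2=17&7=1
XOR r2, r2, #13 → r2=1^13=12
ADD r0, r0, #4 → r0=12+4=16
ADD r5, r5, #2 → r5=7+2=9
CMP r5, #13  (cmp 9,13)
BNE L1: taken
LDR r3, [r0] → r3=M[16]=26
ADD r2, r2, r3 → r2=12+26=38
AND r2, r2, #7 → r2=38&7=6
XOR r2, r2, #13 → r2=6^13=11
ADD r0, r0, #4 → r0=16+4=20
ADD r5, r5, #2 → r5=9+2=11
CMP r5, #13  (cmp 11,13)
BNE L1: taken
LDR r3, [r0] → r3=M[20]=3
ADD r2, r2, r3 → r2=11+3=14
AND r2, r2, #7 → r2=14&7=6
XOR r2, r2, #13 → r2=6^13=11
ADD r0, r0, #4 → r0=20+4=24
ADD r5, r5, #2 → r5=11+2=13
CMP r5, #13  (cmp 13,13)
BNE L1: not taken
STR r2, [8] → M[8]=11
halt.

11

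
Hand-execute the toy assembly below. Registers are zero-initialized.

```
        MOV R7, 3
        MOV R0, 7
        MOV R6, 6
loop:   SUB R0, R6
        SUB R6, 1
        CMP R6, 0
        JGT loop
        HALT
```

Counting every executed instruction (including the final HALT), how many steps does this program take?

R7=3
R0=7
R6=6
R0=7-6=1
R6=6-1=5
CMP R6, 0  (cmp 5,0)
JGT loop: taken
R0=1-5=-4
R6=5-1=4
CMP R6, 0  (cmp 4,0)
JGT loop: taken
R0=(-4)-4=-8
R6=4-1=3
CMP R6, 0  (cmp 3,0)
JGT loop: taken
R0=(-8)-3=-11
R6=3-1=2
CMP R6, 0  (cmp 2,0)
JGT loop: taken
R0=(-11)-2=-13
R6=2-1=1
CMP R6, 0  (cmp 1,0)
JGT loop: taken
R0=(-13)-1=-14
R6=1-1=0
CMP R6, 0  (cmp 0,0)
JGT loop: not taken
halt.
Total executed instructions: 28.

28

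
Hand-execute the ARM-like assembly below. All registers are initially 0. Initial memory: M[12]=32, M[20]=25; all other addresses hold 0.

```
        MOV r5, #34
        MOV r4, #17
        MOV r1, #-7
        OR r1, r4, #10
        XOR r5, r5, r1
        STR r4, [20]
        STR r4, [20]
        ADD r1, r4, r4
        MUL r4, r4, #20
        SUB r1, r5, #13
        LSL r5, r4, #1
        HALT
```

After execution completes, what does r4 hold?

after MOV r5, #34: r5=34
after MOV r4, #17: r4=17
after MOV r1, #-7: r1=-7
after OR r1, r4, #10: r1=17|10=27
after XOR r5, r5, r1: r5=34^27=57
STR r4, [20] → M[20]=17
STR r4, [20] → M[20]=17
after ADD r1, r4, r4: r1=17+17=34
after MUL r4, r4, #20: r4=17*20=340
after SUB r1, r5, #13: r1=57-13=44
after LSL r5, r4, #1: r5=340<<1=680
halt.

340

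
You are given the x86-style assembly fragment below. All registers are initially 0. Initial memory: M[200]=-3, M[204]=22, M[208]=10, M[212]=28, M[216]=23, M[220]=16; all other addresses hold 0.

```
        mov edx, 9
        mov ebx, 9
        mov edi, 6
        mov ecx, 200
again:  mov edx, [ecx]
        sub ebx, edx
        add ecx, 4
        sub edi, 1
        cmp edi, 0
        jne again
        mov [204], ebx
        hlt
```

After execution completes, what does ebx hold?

-87

edx=9
ebx=9
edi=6
ecx=200
edx=M[200]=-3
ebx=9-(-3)=12
ecx=200+4=204
edi=6-1=5
cmp edi, 0  (cmp 5,0)
jne again: taken
edx=M[204]=22
ebx=12-22=-10
ecx=204+4=208
edi=5-1=4
cmp edi, 0  (cmp 4,0)
jne again: taken
edx=M[208]=10
ebx=(-10)-10=-20
ecx=208+4=212
edi=4-1=3
cmp edi, 0  (cmp 3,0)
jne again: taken
edx=M[212]=28
ebx=(-20)-28=-48
ecx=212+4=216
edi=3-1=2
cmp edi, 0  (cmp 2,0)
jne again: taken
edx=M[216]=23
ebx=(-48)-23=-71
ecx=216+4=220
edi=2-1=1
cmp edi, 0  (cmp 1,0)
jne again: taken
edx=M[220]=16
ebx=(-71)-16=-87
ecx=220+4=224
edi=1-1=0
cmp edi, 0  (cmp 0,0)
jne again: not taken
mov [204], ebx → M[204]=-87
halt.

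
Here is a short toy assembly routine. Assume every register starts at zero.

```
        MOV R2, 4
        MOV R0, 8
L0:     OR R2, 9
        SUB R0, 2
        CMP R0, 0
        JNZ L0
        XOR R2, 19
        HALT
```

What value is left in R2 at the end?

R2=4
R0=8
R2=4|9=13
R0=8-2=6
CMP R0, 0  (cmp 6,0)
JNZ L0: taken
R2=13|9=13
R0=6-2=4
CMP R0, 0  (cmp 4,0)
JNZ L0: taken
R2=13|9=13
R0=4-2=2
CMP R0, 0  (cmp 2,0)
JNZ L0: taken
R2=13|9=13
R0=2-2=0
CMP R0, 0  (cmp 0,0)
JNZ L0: not taken
R2=13^19=30
halt.

30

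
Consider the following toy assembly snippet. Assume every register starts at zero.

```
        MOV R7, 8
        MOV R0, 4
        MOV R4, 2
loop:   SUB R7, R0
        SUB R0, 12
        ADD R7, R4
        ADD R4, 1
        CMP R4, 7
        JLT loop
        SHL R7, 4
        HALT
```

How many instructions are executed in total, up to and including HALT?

35

after MOV R7, 8: R7=8
after MOV R0, 4: R0=4
after MOV R4, 2: R4=2
after SUB R7, R0: R7=8-4=4
after SUB R0, 12: R0=4-12=-8
after ADD R7, R4: R7=4+2=6
after ADD R4, 1: R4=2+1=3
CMP R4, 7  (cmp 3,7)
JLT loop: taken
after SUB R7, R0: R7=6-(-8)=14
after SUB R0, 12: R0=(-8)-12=-20
after ADD R7, R4: R7=14+3=17
after ADD R4, 1: R4=3+1=4
CMP R4, 7  (cmp 4,7)
JLT loop: taken
after SUB R7, R0: R7=17-(-20)=37
after SUB R0, 12: R0=(-20)-12=-32
after ADD R7, R4: R7=37+4=41
after ADD R4, 1: R4=4+1=5
CMP R4, 7  (cmp 5,7)
JLT loop: taken
after SUB R7, R0: R7=41-(-32)=73
after SUB R0, 12: R0=(-32)-12=-44
after ADD R7, R4: R7=73+5=78
after ADD R4, 1: R4=5+1=6
CMP R4, 7  (cmp 6,7)
JLT loop: taken
after SUB R7, R0: R7=78-(-44)=122
after SUB R0, 12: R0=(-44)-12=-56
after ADD R7, R4: R7=122+6=128
after ADD R4, 1: R4=6+1=7
CMP R4, 7  (cmp 7,7)
JLT loop: not taken
after SHL R7, 4: R7=128<<4=2048
halt.
Total executed instructions: 35.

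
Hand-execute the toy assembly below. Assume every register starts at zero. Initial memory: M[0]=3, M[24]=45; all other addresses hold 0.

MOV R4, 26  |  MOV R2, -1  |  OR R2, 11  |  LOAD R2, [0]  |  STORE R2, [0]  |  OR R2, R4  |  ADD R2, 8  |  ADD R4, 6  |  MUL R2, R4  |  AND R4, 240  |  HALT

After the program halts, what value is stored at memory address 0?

3

MOV R4, 26 → R4=26
MOV R2, -1 → R2=-1
OR R2, 11 → R2=(-1)|11=-1
LOAD R2, [0] → R2=M[0]=3
STORE R2, [0] → M[0]=3
OR R2, R4 → R2=3|26=27
ADD R2, 8 → R2=27+8=35
ADD R4, 6 → R4=26+6=32
MUL R2, R4 → R2=35*32=1120
AND R4, 240 → R4=32&240=32
halt.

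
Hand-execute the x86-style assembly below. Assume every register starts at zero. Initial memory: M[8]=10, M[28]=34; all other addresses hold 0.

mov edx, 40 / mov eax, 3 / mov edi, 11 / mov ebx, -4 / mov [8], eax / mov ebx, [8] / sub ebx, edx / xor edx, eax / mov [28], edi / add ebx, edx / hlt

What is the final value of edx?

after mov edx, 40: edx=40
after mov eax, 3: eax=3
after mov edi, 11: edi=11
after mov ebx, -4: ebx=-4
mov [8], eax → M[8]=3
after mov ebx, [8]: ebx=M[8]=3
after sub ebx, edx: ebx=3-40=-37
after xor edx, eax: edx=40^3=43
mov [28], edi → M[28]=11
after add ebx, edx: ebx=(-37)+43=6
halt.

43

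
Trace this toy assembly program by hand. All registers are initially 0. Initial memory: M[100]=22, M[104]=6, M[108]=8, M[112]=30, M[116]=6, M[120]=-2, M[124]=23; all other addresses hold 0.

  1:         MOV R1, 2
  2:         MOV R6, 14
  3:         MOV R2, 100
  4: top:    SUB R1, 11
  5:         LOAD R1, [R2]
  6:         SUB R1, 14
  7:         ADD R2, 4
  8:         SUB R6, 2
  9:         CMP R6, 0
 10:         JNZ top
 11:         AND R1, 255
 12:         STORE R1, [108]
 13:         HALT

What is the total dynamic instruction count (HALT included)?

MOV R1, 2 → R1=2
MOV R6, 14 → R6=14
MOV R2, 100 → R2=100
SUB R1, 11 → R1=2-11=-9
LOAD R1, [R2] → R1=M[100]=22
SUB R1, 14 → R1=22-14=8
ADD R2, 4 → R2=100+4=104
SUB R6, 2 → R6=14-2=12
CMP R6, 0  (cmp 12,0)
JNZ top: taken
SUB R1, 11 → R1=8-11=-3
LOAD R1, [R2] → R1=M[104]=6
SUB R1, 14 → R1=6-14=-8
ADD R2, 4 → R2=104+4=108
SUB R6, 2 → R6=12-2=10
CMP R6, 0  (cmp 10,0)
JNZ top: taken
SUB R1, 11 → R1=(-8)-11=-19
LOAD R1, [R2] → R1=M[108]=8
SUB R1, 14 → R1=8-14=-6
ADD R2, 4 → R2=108+4=112
SUB R6, 2 → R6=10-2=8
CMP R6, 0  (cmp 8,0)
JNZ top: taken
SUB R1, 11 → R1=(-6)-11=-17
LOAD R1, [R2] → R1=M[112]=30
SUB R1, 14 → R1=30-14=16
ADD R2, 4 → R2=112+4=116
SUB R6, 2 → R6=8-2=6
CMP R6, 0  (cmp 6,0)
JNZ top: taken
SUB R1, 11 → R1=16-11=5
LOAD R1, [R2] → R1=M[116]=6
SUB R1, 14 → R1=6-14=-8
ADD R2, 4 → R2=116+4=120
SUB R6, 2 → R6=6-2=4
CMP R6, 0  (cmp 4,0)
JNZ top: taken
SUB R1, 11 → R1=(-8)-11=-19
LOAD R1, [R2] → R1=M[120]=-2
SUB R1, 14 → R1=(-2)-14=-16
ADD R2, 4 → R2=120+4=124
SUB R6, 2 → R6=4-2=2
CMP R6, 0  (cmp 2,0)
JNZ top: taken
SUB R1, 11 → R1=(-16)-11=-27
LOAD R1, [R2] → R1=M[124]=23
SUB R1, 14 → R1=23-14=9
ADD R2, 4 → R2=124+4=128
SUB R6, 2 → R6=2-2=0
CMP R6, 0  (cmp 0,0)
JNZ top: not taken
AND R1, 255 → R1=9&255=9
STORE R1, [108] → M[108]=9
halt.
Total executed instructions: 55.

55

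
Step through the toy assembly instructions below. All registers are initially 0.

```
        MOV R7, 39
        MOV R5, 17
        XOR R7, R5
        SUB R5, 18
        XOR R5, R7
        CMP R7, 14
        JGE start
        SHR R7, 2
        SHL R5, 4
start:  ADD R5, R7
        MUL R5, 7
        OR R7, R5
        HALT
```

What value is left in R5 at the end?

-7

MOV R7, 39 → R7=39
MOV R5, 17 → R5=17
XOR R7, R5 → R7=39^17=54
SUB R5, 18 → R5=17-18=-1
XOR R5, R7 → R5=(-1)^54=-55
CMP R7, 14  (cmp 54,14)
JGE start: taken
ADD R5, R7 → R5=(-55)+54=-1
MUL R5, 7 → R5=(-1)*7=-7
OR R7, R5 → R7=54|(-7)=-1
halt.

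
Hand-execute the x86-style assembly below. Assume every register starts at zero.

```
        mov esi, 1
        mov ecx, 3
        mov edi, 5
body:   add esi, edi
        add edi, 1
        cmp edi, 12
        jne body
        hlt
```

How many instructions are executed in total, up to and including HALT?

mov esi, 1 → esi=1
mov ecx, 3 → ecx=3
mov edi, 5 → edi=5
add esi, edi → esi=1+5=6
add edi, 1 → edi=5+1=6
cmp edi, 12  (cmp 6,12)
jne body: taken
add esi, edi → esi=6+6=12
add edi, 1 → edi=6+1=7
cmp edi, 12  (cmp 7,12)
jne body: taken
add esi, edi → esi=12+7=19
add edi, 1 → edi=7+1=8
cmp edi, 12  (cmp 8,12)
jne body: taken
add esi, edi → esi=19+8=27
add edi, 1 → edi=8+1=9
cmp edi, 12  (cmp 9,12)
jne body: taken
add esi, edi → esi=27+9=36
add edi, 1 → edi=9+1=10
cmp edi, 12  (cmp 10,12)
jne body: taken
add esi, edi → esi=36+10=46
add edi, 1 → edi=10+1=11
cmp edi, 12  (cmp 11,12)
jne body: taken
add esi, edi → esi=46+11=57
add edi, 1 → edi=11+1=12
cmp edi, 12  (cmp 12,12)
jne body: not taken
halt.
Total executed instructions: 32.

32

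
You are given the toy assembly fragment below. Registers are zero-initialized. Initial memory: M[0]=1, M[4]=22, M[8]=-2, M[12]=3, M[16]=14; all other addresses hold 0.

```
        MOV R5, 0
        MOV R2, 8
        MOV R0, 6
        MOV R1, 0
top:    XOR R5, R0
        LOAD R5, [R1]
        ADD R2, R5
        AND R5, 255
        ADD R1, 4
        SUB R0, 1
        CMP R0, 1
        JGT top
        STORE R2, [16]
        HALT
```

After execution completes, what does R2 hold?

R5=0
R2=8
R0=6
R1=0
R5=0^6=6
R5=M[0]=1
R2=8+1=9
R5=1&255=1
R1=0+4=4
R0=6-1=5
CMP R0, 1  (cmp 5,1)
JGT top: taken
R5=1^5=4
R5=M[4]=22
R2=9+22=31
R5=22&255=22
R1=4+4=8
R0=5-1=4
CMP R0, 1  (cmp 4,1)
JGT top: taken
R5=22^4=18
R5=M[8]=-2
R2=31+(-2)=29
R5=(-2)&255=254
R1=8+4=12
R0=4-1=3
CMP R0, 1  (cmp 3,1)
JGT top: taken
R5=254^3=253
R5=M[12]=3
R2=29+3=32
R5=3&255=3
R1=12+4=16
R0=3-1=2
CMP R0, 1  (cmp 2,1)
JGT top: taken
R5=3^2=1
R5=M[16]=14
R2=32+14=46
R5=14&255=14
R1=16+4=20
R0=2-1=1
CMP R0, 1  (cmp 1,1)
JGT top: not taken
STORE R2, [16] → M[16]=46
halt.

46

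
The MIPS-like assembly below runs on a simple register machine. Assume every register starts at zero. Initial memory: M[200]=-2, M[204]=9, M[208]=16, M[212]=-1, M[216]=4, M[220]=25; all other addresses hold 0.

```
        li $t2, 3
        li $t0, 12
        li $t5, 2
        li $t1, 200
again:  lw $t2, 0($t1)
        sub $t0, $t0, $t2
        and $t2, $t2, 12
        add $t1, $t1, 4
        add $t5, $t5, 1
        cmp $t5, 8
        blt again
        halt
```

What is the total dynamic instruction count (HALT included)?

47

after li $t2, 3: $t2=3
after li $t0, 12: $t0=12
after li $t5, 2: $t5=2
after li $t1, 200: $t1=200
after lw $t2, 0($t1): $t2=M[200]=-2
after sub $t0, $t0, $t2: $t0=12-(-2)=14
after and $t2, $t2, 12: $t2=(-2)&12=12
after add $t1, $t1, 4: $t1=200+4=204
after add $t5, $t5, 1: $t5=2+1=3
cmp $t5, 8  (cmp 3,8)
blt again: taken
after lw $t2, 0($t1): $t2=M[204]=9
after sub $t0, $t0, $t2: $t0=14-9=5
after and $t2, $t2, 12: $t2=9&12=8
after add $t1, $t1, 4: $t1=204+4=208
after add $t5, $t5, 1: $t5=3+1=4
cmp $t5, 8  (cmp 4,8)
blt again: taken
after lw $t2, 0($t1): $t2=M[208]=16
after sub $t0, $t0, $t2: $t0=5-16=-11
after and $t2, $t2, 12: $t2=16&12=0
after add $t1, $t1, 4: $t1=208+4=212
after add $t5, $t5, 1: $t5=4+1=5
cmp $t5, 8  (cmp 5,8)
blt again: taken
after lw $t2, 0($t1): $t2=M[212]=-1
after sub $t0, $t0, $t2: $t0=(-11)-(-1)=-10
after and $t2, $t2, 12: $t2=(-1)&12=12
after add $t1, $t1, 4: $t1=212+4=216
after add $t5, $t5, 1: $t5=5+1=6
cmp $t5, 8  (cmp 6,8)
blt again: taken
after lw $t2, 0($t1): $t2=M[216]=4
after sub $t0, $t0, $t2: $t0=(-10)-4=-14
after and $t2, $t2, 12: $t2=4&12=4
after add $t1, $t1, 4: $t1=216+4=220
after add $t5, $t5, 1: $t5=6+1=7
cmp $t5, 8  (cmp 7,8)
blt again: taken
after lw $t2, 0($t1): $t2=M[220]=25
after sub $t0, $t0, $t2: $t0=(-14)-25=-39
after and $t2, $t2, 12: $t2=25&12=8
after add $t1, $t1, 4: $t1=220+4=224
after add $t5, $t5, 1: $t5=7+1=8
cmp $t5, 8  (cmp 8,8)
blt again: not taken
halt.
Total executed instructions: 47.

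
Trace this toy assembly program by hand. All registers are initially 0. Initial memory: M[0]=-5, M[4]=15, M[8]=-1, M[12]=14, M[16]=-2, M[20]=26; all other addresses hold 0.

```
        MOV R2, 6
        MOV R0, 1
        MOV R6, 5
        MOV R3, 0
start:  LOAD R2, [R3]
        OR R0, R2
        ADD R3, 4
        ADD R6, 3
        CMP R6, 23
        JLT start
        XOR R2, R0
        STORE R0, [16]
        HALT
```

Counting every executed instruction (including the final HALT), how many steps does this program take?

MOV R2, 6 → R2=6
MOV R0, 1 → R0=1
MOV R6, 5 → R6=5
MOV R3, 0 → R3=0
LOAD R2, [R3] → R2=M[0]=-5
OR R0, R2 → R0=1|(-5)=-5
ADD R3, 4 → R3=0+4=4
ADD R6, 3 → R6=5+3=8
CMP R6, 23  (cmp 8,23)
JLT start: taken
LOAD R2, [R3] → R2=M[4]=15
OR R0, R2 → R0=(-5)|15=-1
ADD R3, 4 → R3=4+4=8
ADD R6, 3 → R6=8+3=11
CMP R6, 23  (cmp 11,23)
JLT start: taken
LOAD R2, [R3] → R2=M[8]=-1
OR R0, R2 → R0=(-1)|(-1)=-1
ADD R3, 4 → R3=8+4=12
ADD R6, 3 → R6=11+3=14
CMP R6, 23  (cmp 14,23)
JLT start: taken
LOAD R2, [R3] → R2=M[12]=14
OR R0, R2 → R0=(-1)|14=-1
ADD R3, 4 → R3=12+4=16
ADD R6, 3 → R6=14+3=17
CMP R6, 23  (cmp 17,23)
JLT start: taken
LOAD R2, [R3] → R2=M[16]=-2
OR R0, R2 → R0=(-1)|(-2)=-1
ADD R3, 4 → R3=16+4=20
ADD R6, 3 → R6=17+3=20
CMP R6, 23  (cmp 20,23)
JLT start: taken
LOAD R2, [R3] → R2=M[20]=26
OR R0, R2 → R0=(-1)|26=-1
ADD R3, 4 → R3=20+4=24
ADD R6, 3 → R6=20+3=23
CMP R6, 23  (cmp 23,23)
JLT start: not taken
XOR R2, R0 → R2=26^(-1)=-27
STORE R0, [16] → M[16]=-1
halt.
Total executed instructions: 43.

43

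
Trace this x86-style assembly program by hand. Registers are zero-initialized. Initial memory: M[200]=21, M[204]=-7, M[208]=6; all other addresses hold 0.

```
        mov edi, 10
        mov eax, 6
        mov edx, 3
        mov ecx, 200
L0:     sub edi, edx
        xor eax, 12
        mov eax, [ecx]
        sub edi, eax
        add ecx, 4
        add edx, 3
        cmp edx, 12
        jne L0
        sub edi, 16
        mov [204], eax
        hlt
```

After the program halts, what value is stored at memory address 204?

6

edi=10
eax=6
edx=3
ecx=200
edi=10-3=7
eax=6^12=10
eax=M[200]=21
edi=7-21=-14
ecx=200+4=204
edx=3+3=6
cmp edx, 12  (cmp 6,12)
jne L0: taken
edi=(-14)-6=-20
eax=21^12=25
eax=M[204]=-7
edi=(-20)-(-7)=-13
ecx=204+4=208
edx=6+3=9
cmp edx, 12  (cmp 9,12)
jne L0: taken
edi=(-13)-9=-22
eax=(-7)^12=-11
eax=M[208]=6
edi=(-22)-6=-28
ecx=208+4=212
edx=9+3=12
cmp edx, 12  (cmp 12,12)
jne L0: not taken
edi=(-28)-16=-44
mov [204], eax → M[204]=6
halt.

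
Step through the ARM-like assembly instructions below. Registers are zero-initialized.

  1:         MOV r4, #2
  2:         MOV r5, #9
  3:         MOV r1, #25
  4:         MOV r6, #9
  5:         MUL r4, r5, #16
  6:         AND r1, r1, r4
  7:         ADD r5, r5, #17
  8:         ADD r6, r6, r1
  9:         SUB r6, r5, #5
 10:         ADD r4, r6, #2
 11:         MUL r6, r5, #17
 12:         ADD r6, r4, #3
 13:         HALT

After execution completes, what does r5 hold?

26

after MOV r4, #2: r4=2
after MOV r5, #9: r5=9
after MOV r1, #25: r1=25
after MOV r6, #9: r6=9
after MUL r4, r5, #16: r4=9*16=144
after AND r1, r1, r4: r1=25&144=16
after ADD r5, r5, #17: r5=9+17=26
after ADD r6, r6, r1: r6=9+16=25
after SUB r6, r5, #5: r6=26-5=21
after ADD r4, r6, #2: r4=21+2=23
after MUL r6, r5, #17: r6=26*17=442
after ADD r6, r4, #3: r6=23+3=26
halt.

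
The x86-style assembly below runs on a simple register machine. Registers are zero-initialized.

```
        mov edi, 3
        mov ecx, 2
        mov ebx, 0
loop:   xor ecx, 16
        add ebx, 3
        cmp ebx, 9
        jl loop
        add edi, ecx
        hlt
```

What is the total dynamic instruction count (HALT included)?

mov edi, 3 → edi=3
mov ecx, 2 → ecx=2
mov ebx, 0 → ebx=0
xor ecx, 16 → ecx=2^16=18
add ebx, 3 → ebx=0+3=3
cmp ebx, 9  (cmp 3,9)
jl loop: taken
xor ecx, 16 → ecx=18^16=2
add ebx, 3 → ebx=3+3=6
cmp ebx, 9  (cmp 6,9)
jl loop: taken
xor ecx, 16 → ecx=2^16=18
add ebx, 3 → ebx=6+3=9
cmp ebx, 9  (cmp 9,9)
jl loop: not taken
add edi, ecx → edi=3+18=21
halt.
Total executed instructions: 17.

17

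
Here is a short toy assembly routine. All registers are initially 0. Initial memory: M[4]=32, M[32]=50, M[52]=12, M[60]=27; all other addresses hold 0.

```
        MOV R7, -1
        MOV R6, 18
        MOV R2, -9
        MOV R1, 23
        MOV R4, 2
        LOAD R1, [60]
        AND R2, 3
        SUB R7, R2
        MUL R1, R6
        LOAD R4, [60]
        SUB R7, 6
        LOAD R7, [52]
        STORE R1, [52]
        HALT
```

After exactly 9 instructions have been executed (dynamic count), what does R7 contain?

after MOV R7, -1: R7=-1
after MOV R6, 18: R6=18
after MOV R2, -9: R2=-9
after MOV R1, 23: R1=23
after MOV R4, 2: R4=2
after LOAD R1, [60]: R1=M[60]=27
after AND R2, 3: R2=(-9)&3=3
after SUB R7, R2: R7=(-1)-3=-4
after MUL R1, R6: R1=27*18=486
After step 9: R7 = -4.

-4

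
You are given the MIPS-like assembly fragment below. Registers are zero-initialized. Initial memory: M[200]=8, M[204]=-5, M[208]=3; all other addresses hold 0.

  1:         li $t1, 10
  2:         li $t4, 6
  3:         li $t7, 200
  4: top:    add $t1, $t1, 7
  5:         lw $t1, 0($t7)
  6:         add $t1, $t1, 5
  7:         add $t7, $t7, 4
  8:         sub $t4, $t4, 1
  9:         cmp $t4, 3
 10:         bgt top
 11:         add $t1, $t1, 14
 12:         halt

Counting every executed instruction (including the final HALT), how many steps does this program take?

$t1=10
$t4=6
$t7=200
$t1=10+7=17
$t1=M[200]=8
$t1=8+5=13
$t7=200+4=204
$t4=6-1=5
cmp $t4, 3  (cmp 5,3)
bgt top: taken
$t1=13+7=20
$t1=M[204]=-5
$t1=(-5)+5=0
$t7=204+4=208
$t4=5-1=4
cmp $t4, 3  (cmp 4,3)
bgt top: taken
$t1=0+7=7
$t1=M[208]=3
$t1=3+5=8
$t7=208+4=212
$t4=4-1=3
cmp $t4, 3  (cmp 3,3)
bgt top: not taken
$t1=8+14=22
halt.
Total executed instructions: 26.

26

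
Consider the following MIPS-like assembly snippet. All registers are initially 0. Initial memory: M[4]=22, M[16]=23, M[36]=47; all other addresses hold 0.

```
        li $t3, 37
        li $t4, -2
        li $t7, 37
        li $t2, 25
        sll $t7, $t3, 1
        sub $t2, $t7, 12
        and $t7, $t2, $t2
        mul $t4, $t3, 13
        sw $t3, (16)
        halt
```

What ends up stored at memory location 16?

37

after li $t3, 37: $t3=37
after li $t4, -2: $t4=-2
after li $t7, 37: $t7=37
after li $t2, 25: $t2=25
after sll $t7, $t3, 1: $t7=37<<1=74
after sub $t2, $t7, 12: $t2=74-12=62
after and $t7, $t2, $t2: $t7=62&62=62
after mul $t4, $t3, 13: $t4=37*13=481
sw $t3, (16) → M[16]=37
halt.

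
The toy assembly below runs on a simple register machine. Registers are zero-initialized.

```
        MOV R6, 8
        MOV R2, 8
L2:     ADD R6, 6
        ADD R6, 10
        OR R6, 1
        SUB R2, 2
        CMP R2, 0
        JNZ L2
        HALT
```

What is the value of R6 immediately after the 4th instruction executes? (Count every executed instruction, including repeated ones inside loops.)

24

R6=8
R2=8
R6=8+6=14
R6=14+10=24
After step 4: R6 = 24.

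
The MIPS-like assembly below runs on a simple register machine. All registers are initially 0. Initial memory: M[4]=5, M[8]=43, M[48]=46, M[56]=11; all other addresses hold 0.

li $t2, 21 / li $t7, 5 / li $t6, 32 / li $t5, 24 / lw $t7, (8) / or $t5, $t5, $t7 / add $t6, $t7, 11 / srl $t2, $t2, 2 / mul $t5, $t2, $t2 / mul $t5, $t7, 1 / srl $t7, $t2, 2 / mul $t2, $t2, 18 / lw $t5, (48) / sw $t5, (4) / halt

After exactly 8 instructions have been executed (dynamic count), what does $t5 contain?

after li $t2, 21: $t2=21
after li $t7, 5: $t7=5
after li $t6, 32: $t6=32
after li $t5, 24: $t5=24
after lw $t7, (8): $t7=M[8]=43
after or $t5, $t5, $t7: $t5=24|43=59
after add $t6, $t7, 11: $t6=43+11=54
after srl $t2, $t2, 2: $t2=21>>2=5
After step 8: $t5 = 59.

59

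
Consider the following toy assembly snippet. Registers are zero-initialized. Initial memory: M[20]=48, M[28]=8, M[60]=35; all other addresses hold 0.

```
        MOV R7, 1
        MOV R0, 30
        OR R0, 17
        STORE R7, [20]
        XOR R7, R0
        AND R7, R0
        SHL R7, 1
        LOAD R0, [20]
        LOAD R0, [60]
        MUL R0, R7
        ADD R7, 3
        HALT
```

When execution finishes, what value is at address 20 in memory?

after MOV R7, 1: R7=1
after MOV R0, 30: R0=30
after OR R0, 17: R0=30|17=31
STORE R7, [20] → M[20]=1
after XOR R7, R0: R7=1^31=30
after AND R7, R0: R7=30&31=30
after SHL R7, 1: R7=30<<1=60
after LOAD R0, [20]: R0=M[20]=1
after LOAD R0, [60]: R0=M[60]=35
after MUL R0, R7: R0=35*60=2100
after ADD R7, 3: R7=60+3=63
halt.

1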